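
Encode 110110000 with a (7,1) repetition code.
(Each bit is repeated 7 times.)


Each bit -> 7 copies

111111111111110000000111111111111110000000000000000000000000000


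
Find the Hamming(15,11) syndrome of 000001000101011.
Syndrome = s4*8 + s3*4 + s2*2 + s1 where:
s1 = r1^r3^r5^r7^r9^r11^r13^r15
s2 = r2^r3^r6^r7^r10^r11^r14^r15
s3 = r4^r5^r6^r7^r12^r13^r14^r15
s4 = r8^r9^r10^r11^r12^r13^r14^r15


s1=1, s2=0, s3=0, s4=0

Syndrome = 1 (error at position 1)


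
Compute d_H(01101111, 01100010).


XOR: 00001101
Count of 1s: 3

3


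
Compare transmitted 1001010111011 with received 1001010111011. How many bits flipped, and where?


XOR: 0000000000000

0 errors (received matches sent)


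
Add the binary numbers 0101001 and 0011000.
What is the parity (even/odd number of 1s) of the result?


0101001 = 41
0011000 = 24
Sum = 65 = 1000001
1s count = 2

even parity (2 ones in 1000001)


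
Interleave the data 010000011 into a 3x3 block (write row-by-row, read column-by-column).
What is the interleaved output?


Matrix:
  010
  000
  011
Read columns: 000101001

000101001


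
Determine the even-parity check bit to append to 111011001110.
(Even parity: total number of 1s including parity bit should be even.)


Number of 1s in data: 8
Parity bit: 0

0


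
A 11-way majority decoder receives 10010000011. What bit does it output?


Ones: 4 out of 11
Threshold: 6

0 (4/11 voted 1)


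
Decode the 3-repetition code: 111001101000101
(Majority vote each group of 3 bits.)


Groups: 111, 001, 101, 000, 101
Majority votes: 10101

10101


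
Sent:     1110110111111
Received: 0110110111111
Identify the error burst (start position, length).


XOR: 1000000000000

Burst at position 0, length 1


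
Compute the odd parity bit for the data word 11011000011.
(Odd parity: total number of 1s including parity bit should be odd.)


Number of 1s in data: 6
Parity bit: 1

1


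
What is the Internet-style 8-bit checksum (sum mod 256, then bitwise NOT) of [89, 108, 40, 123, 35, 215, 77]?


Sum = 687 mod 256 = 175
Complement = 80

80


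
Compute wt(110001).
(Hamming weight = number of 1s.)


Counting 1s in 110001

3


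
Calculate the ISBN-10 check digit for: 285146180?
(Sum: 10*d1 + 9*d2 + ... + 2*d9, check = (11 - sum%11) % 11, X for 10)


Weighted sum: 221
221 mod 11 = 1

Check digit: X


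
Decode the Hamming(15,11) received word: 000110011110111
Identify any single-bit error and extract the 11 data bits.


Syndrome = 13: error at position 13

Data: 01001110011 (corrected bit 13)


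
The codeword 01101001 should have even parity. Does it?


Number of 1s: 4

Yes, parity is correct (4 ones)


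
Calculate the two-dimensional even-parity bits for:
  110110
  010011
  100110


Row parities: 011
Column parities: 000011

Row P: 011, Col P: 000011, Corner: 0


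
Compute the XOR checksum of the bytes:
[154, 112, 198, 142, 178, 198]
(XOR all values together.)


XOR chain: 154 ^ 112 ^ 198 ^ 142 ^ 178 ^ 198 = 214

214


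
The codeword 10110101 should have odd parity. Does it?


Number of 1s: 5

Yes, parity is correct (5 ones)


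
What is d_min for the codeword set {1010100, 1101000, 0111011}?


Comparing all pairs, minimum distance: 4
Can detect 3 errors, correct 1 errors

4


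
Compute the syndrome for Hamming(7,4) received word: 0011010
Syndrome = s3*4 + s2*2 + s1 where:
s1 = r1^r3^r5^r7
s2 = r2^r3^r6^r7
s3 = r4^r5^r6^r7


s1=1, s2=0, s3=0

Syndrome = 1 (error at position 1)


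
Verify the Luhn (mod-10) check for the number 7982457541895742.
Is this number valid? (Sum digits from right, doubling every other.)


Luhn sum = 89
89 mod 10 = 9

Invalid (Luhn sum mod 10 = 9)


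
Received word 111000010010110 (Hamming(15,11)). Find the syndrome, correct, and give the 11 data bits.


Syndrome = 0: no error detected

Data: 10000010110 (no errors)


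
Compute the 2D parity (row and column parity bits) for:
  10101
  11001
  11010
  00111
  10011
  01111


Row parities: 111110
Column parities: 01101

Row P: 111110, Col P: 01101, Corner: 1


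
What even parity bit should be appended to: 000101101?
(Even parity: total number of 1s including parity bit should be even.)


Number of 1s in data: 4
Parity bit: 0

0


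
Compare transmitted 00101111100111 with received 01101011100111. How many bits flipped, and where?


XOR: 01000100000000

2 error(s) at position(s): 1, 5


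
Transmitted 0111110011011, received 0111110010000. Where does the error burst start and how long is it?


XOR: 0000000001011

Burst at position 9, length 4


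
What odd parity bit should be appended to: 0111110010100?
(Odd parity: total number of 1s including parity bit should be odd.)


Number of 1s in data: 7
Parity bit: 0

0


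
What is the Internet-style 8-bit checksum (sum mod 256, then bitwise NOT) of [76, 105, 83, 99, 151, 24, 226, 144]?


Sum = 908 mod 256 = 140
Complement = 115

115


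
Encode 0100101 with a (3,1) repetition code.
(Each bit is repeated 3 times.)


Each bit -> 3 copies

000111000000111000111


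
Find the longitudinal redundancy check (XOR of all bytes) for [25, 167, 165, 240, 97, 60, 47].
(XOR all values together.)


XOR chain: 25 ^ 167 ^ 165 ^ 240 ^ 97 ^ 60 ^ 47 = 153

153


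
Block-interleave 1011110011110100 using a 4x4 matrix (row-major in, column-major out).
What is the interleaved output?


Matrix:
  1011
  1100
  1111
  0100
Read columns: 1110011110101010

1110011110101010


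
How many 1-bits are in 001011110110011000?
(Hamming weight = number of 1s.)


Counting 1s in 001011110110011000

9


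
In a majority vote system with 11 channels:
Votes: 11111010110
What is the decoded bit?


Ones: 8 out of 11
Threshold: 6

1 (8/11 voted 1)


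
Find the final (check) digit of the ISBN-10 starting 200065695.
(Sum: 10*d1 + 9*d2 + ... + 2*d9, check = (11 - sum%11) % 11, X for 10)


Weighted sum: 142
142 mod 11 = 10

Check digit: 1


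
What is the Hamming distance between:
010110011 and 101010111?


XOR: 111100100
Count of 1s: 5

5


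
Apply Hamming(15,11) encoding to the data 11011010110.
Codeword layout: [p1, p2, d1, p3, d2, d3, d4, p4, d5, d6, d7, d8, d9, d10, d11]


Parity bits: p1=0, p2=0, p3=0, p4=0

001010101010110


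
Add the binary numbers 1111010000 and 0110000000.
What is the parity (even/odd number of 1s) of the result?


1111010000 = 976
0110000000 = 384
Sum = 1360 = 10101010000
1s count = 4

even parity (4 ones in 10101010000)


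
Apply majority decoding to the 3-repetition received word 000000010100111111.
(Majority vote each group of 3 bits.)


Groups: 000, 000, 010, 100, 111, 111
Majority votes: 000011

000011


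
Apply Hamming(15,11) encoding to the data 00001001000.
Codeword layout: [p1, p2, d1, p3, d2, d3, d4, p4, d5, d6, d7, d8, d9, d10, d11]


Parity bits: p1=1, p2=0, p3=1, p4=0

100100001001000


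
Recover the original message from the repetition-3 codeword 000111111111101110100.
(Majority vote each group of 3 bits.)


Groups: 000, 111, 111, 111, 101, 110, 100
Majority votes: 0111110

0111110


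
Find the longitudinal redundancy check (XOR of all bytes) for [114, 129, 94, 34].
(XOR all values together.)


XOR chain: 114 ^ 129 ^ 94 ^ 34 = 143

143


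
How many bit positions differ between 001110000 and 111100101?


XOR: 110010101
Count of 1s: 5

5


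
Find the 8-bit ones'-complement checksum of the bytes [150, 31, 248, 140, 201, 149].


Sum = 919 mod 256 = 151
Complement = 104

104


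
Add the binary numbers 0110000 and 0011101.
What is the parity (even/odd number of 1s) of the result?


0110000 = 48
0011101 = 29
Sum = 77 = 1001101
1s count = 4

even parity (4 ones in 1001101)


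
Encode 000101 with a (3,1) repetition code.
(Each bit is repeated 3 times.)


Each bit -> 3 copies

000000000111000111


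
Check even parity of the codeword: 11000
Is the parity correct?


Number of 1s: 2

Yes, parity is correct (2 ones)


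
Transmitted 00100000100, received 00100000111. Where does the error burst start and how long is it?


XOR: 00000000011

Burst at position 9, length 2


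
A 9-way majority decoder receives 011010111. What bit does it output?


Ones: 6 out of 9
Threshold: 5

1 (6/9 voted 1)


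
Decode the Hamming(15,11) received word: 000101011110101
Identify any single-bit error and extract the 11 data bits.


Syndrome = 0: no error detected

Data: 00101110101 (no errors)


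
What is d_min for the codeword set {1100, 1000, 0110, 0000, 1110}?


Comparing all pairs, minimum distance: 1
Can detect 0 errors, correct 0 errors

1


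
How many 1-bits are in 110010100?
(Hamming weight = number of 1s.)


Counting 1s in 110010100

4


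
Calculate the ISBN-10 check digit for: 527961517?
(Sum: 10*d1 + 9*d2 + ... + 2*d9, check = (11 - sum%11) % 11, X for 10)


Weighted sum: 265
265 mod 11 = 1

Check digit: X


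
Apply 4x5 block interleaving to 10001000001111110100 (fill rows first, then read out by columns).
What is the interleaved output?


Matrix:
  10001
  00000
  11111
  10100
Read columns: 10110010001100101010

10110010001100101010


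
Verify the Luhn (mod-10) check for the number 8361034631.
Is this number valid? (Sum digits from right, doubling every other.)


Luhn sum = 38
38 mod 10 = 8

Invalid (Luhn sum mod 10 = 8)


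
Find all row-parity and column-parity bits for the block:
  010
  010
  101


Row parities: 110
Column parities: 101

Row P: 110, Col P: 101, Corner: 0


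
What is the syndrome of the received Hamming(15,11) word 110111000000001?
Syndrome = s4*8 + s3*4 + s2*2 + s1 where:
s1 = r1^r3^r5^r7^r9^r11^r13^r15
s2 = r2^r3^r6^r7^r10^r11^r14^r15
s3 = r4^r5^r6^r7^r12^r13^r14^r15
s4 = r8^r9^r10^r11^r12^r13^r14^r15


s1=1, s2=1, s3=0, s4=1

Syndrome = 11 (error at position 11)


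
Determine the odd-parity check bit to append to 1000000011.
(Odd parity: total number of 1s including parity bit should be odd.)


Number of 1s in data: 3
Parity bit: 0

0


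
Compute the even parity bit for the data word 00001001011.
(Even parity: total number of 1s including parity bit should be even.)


Number of 1s in data: 4
Parity bit: 0

0


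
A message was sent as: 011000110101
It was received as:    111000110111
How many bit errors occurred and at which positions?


XOR: 100000000010

2 error(s) at position(s): 0, 10


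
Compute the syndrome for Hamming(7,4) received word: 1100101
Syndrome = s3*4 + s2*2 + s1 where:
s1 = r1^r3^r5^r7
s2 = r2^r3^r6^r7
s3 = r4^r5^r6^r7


s1=1, s2=0, s3=0

Syndrome = 1 (error at position 1)


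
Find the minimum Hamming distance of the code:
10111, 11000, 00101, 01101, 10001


Comparing all pairs, minimum distance: 1
Can detect 0 errors, correct 0 errors

1


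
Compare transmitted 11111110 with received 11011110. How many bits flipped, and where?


XOR: 00100000

1 error(s) at position(s): 2


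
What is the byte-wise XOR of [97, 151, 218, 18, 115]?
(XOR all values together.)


XOR chain: 97 ^ 151 ^ 218 ^ 18 ^ 115 = 77

77


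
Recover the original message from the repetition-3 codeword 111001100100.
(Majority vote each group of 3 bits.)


Groups: 111, 001, 100, 100
Majority votes: 1000

1000


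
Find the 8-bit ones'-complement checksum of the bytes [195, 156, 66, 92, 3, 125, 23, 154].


Sum = 814 mod 256 = 46
Complement = 209

209


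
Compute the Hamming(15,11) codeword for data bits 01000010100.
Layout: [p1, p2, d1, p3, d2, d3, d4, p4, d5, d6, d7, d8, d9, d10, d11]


Parity bits: p1=1, p2=1, p3=0, p4=0

110010000010100


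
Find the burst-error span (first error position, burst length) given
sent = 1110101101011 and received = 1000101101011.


XOR: 0110000000000

Burst at position 1, length 2


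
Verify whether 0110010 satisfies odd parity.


Number of 1s: 3

Yes, parity is correct (3 ones)


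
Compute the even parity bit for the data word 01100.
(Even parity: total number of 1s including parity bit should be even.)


Number of 1s in data: 2
Parity bit: 0

0


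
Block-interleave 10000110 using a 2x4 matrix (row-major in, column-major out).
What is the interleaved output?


Matrix:
  1000
  0110
Read columns: 10010100

10010100


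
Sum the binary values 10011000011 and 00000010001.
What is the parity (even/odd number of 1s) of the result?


10011000011 = 1219
00000010001 = 17
Sum = 1236 = 10011010100
1s count = 5

odd parity (5 ones in 10011010100)


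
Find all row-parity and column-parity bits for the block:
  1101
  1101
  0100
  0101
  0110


Row parities: 11100
Column parities: 0111

Row P: 11100, Col P: 0111, Corner: 1


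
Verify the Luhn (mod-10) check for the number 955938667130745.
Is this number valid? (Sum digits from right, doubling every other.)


Luhn sum = 75
75 mod 10 = 5

Invalid (Luhn sum mod 10 = 5)


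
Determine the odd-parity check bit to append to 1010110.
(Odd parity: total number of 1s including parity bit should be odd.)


Number of 1s in data: 4
Parity bit: 1

1


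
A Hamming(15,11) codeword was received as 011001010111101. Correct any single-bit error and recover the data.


Syndrome = 0: no error detected

Data: 10100111101 (no errors)


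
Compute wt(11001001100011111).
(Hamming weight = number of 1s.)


Counting 1s in 11001001100011111

10


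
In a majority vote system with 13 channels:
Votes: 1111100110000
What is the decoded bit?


Ones: 7 out of 13
Threshold: 7

1 (7/13 voted 1)


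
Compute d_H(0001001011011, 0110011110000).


XOR: 0111010101011
Count of 1s: 8

8


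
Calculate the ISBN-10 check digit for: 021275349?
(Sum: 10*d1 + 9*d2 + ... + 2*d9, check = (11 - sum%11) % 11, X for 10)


Weighted sum: 149
149 mod 11 = 6

Check digit: 5


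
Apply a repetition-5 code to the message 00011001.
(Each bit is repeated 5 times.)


Each bit -> 5 copies

0000000000000001111111111000000000011111


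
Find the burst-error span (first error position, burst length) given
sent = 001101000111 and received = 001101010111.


XOR: 000000010000

Burst at position 7, length 1


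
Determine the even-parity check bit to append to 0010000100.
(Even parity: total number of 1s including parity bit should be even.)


Number of 1s in data: 2
Parity bit: 0

0


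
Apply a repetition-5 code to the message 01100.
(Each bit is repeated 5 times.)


Each bit -> 5 copies

0000011111111110000000000


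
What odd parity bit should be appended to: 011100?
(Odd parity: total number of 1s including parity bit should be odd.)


Number of 1s in data: 3
Parity bit: 0

0


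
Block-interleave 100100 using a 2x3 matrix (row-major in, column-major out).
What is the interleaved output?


Matrix:
  100
  100
Read columns: 110000

110000


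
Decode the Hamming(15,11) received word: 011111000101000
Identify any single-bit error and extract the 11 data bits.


Syndrome = 0: no error detected

Data: 11100101000 (no errors)


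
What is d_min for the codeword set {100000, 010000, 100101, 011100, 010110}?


Comparing all pairs, minimum distance: 2
Can detect 1 errors, correct 0 errors

2


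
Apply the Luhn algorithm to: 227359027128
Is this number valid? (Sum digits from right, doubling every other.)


Luhn sum = 44
44 mod 10 = 4

Invalid (Luhn sum mod 10 = 4)


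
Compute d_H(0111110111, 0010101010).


XOR: 0101011101
Count of 1s: 6

6


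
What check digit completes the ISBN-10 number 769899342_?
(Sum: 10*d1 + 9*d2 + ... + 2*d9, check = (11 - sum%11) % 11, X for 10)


Weighted sum: 379
379 mod 11 = 5

Check digit: 6


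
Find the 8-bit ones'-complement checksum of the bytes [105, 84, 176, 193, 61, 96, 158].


Sum = 873 mod 256 = 105
Complement = 150

150


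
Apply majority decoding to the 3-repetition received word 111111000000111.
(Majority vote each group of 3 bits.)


Groups: 111, 111, 000, 000, 111
Majority votes: 11001

11001


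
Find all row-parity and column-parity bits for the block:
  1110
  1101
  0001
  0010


Row parities: 1111
Column parities: 0000

Row P: 1111, Col P: 0000, Corner: 0


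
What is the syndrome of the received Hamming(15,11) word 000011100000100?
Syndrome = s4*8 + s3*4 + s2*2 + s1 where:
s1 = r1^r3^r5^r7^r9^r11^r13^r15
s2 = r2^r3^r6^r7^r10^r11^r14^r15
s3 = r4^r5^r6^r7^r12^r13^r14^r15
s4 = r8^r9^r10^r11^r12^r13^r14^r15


s1=1, s2=0, s3=0, s4=1

Syndrome = 9 (error at position 9)


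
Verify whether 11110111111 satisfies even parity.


Number of 1s: 10

Yes, parity is correct (10 ones)


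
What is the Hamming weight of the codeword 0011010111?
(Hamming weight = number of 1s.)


Counting 1s in 0011010111

6


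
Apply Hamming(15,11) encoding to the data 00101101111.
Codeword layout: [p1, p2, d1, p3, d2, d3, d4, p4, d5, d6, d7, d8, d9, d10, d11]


Parity bits: p1=1, p2=0, p3=1, p4=0

100101001101111


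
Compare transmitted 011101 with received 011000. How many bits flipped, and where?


XOR: 000101

2 error(s) at position(s): 3, 5


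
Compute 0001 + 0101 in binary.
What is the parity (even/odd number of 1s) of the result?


0001 = 1
0101 = 5
Sum = 6 = 110
1s count = 2

even parity (2 ones in 110)


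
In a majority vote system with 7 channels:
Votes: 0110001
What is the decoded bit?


Ones: 3 out of 7
Threshold: 4

0 (3/7 voted 1)


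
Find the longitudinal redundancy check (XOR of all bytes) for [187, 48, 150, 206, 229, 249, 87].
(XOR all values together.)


XOR chain: 187 ^ 48 ^ 150 ^ 206 ^ 229 ^ 249 ^ 87 = 152

152


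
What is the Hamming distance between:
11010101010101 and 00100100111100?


XOR: 11110001101001
Count of 1s: 8

8


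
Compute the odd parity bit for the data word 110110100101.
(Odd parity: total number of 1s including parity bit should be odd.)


Number of 1s in data: 7
Parity bit: 0

0


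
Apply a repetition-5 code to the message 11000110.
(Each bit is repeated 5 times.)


Each bit -> 5 copies

1111111111000000000000000111111111100000


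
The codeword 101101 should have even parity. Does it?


Number of 1s: 4

Yes, parity is correct (4 ones)


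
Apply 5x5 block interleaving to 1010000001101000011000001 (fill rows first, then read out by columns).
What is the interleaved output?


Matrix:
  10100
  00001
  10100
  00110
  00001
Read columns: 1010000000101100001001001

1010000000101100001001001


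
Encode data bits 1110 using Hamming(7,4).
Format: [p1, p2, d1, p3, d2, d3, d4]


Parity bits: p1=0, p2=0, p3=0

0010110


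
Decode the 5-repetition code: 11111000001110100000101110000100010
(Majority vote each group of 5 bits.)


Groups: 11111, 00000, 11101, 00000, 10111, 00001, 00010
Majority votes: 1010100

1010100


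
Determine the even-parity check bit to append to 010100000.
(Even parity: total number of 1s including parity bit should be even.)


Number of 1s in data: 2
Parity bit: 0

0


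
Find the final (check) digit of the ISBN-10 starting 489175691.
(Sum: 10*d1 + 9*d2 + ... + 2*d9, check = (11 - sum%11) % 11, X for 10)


Weighted sum: 311
311 mod 11 = 3

Check digit: 8


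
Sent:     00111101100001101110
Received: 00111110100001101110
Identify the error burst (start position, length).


XOR: 00000011000000000000

Burst at position 6, length 2


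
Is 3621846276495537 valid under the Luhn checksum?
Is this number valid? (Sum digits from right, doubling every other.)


Luhn sum = 80
80 mod 10 = 0

Valid (Luhn sum mod 10 = 0)


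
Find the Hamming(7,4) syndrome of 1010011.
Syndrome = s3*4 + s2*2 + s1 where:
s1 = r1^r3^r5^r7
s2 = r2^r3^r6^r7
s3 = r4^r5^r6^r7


s1=1, s2=1, s3=0

Syndrome = 3 (error at position 3)


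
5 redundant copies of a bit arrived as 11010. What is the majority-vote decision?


Ones: 3 out of 5
Threshold: 3

1 (3/5 voted 1)


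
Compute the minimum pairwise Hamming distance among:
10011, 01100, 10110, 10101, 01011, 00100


Comparing all pairs, minimum distance: 1
Can detect 0 errors, correct 0 errors

1


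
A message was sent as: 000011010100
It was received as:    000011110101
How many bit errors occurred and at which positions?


XOR: 000000100001

2 error(s) at position(s): 6, 11


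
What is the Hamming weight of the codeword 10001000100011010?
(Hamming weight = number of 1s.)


Counting 1s in 10001000100011010

6


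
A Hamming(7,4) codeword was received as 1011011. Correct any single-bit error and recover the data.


Syndrome = 7: error at position 7

Data: 1010 (corrected bit 7)


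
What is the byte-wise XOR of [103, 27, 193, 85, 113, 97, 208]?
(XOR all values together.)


XOR chain: 103 ^ 27 ^ 193 ^ 85 ^ 113 ^ 97 ^ 208 = 40

40


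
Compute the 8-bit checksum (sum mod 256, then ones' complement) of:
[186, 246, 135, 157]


Sum = 724 mod 256 = 212
Complement = 43

43


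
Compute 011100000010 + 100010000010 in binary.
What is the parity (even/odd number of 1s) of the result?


011100000010 = 1794
100010000010 = 2178
Sum = 3972 = 111110000100
1s count = 6

even parity (6 ones in 111110000100)


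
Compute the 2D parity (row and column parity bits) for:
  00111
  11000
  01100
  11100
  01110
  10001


Row parities: 100110
Column parities: 10000

Row P: 100110, Col P: 10000, Corner: 1


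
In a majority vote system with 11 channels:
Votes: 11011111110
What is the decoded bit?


Ones: 9 out of 11
Threshold: 6

1 (9/11 voted 1)


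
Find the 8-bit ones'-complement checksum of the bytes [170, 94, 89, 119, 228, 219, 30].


Sum = 949 mod 256 = 181
Complement = 74

74


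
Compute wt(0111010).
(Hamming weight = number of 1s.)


Counting 1s in 0111010

4


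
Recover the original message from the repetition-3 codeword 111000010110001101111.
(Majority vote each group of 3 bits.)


Groups: 111, 000, 010, 110, 001, 101, 111
Majority votes: 1001011

1001011


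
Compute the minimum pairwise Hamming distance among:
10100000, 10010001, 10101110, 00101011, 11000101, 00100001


Comparing all pairs, minimum distance: 2
Can detect 1 errors, correct 0 errors

2


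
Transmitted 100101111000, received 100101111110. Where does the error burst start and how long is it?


XOR: 000000000110

Burst at position 9, length 2


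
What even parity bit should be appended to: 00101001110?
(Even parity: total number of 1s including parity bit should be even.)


Number of 1s in data: 5
Parity bit: 1

1


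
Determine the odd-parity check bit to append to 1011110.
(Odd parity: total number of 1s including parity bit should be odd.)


Number of 1s in data: 5
Parity bit: 0

0


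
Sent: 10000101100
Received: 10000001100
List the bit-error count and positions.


XOR: 00000100000

1 error(s) at position(s): 5


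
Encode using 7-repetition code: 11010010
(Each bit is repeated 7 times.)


Each bit -> 7 copies

11111111111111000000011111110000000000000011111110000000


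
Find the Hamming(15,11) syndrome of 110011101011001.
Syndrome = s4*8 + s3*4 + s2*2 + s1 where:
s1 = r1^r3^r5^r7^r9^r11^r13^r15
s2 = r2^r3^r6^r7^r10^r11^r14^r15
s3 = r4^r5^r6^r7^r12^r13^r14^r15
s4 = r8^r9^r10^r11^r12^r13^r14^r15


s1=0, s2=1, s3=1, s4=0

Syndrome = 6 (error at position 6)


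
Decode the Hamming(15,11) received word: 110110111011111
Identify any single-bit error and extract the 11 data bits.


Syndrome = 15: error at position 15

Data: 01011011110 (corrected bit 15)


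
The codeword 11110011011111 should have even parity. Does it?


Number of 1s: 11

No, parity error (11 ones)


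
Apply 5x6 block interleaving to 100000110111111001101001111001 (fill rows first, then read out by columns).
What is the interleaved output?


Matrix:
  100000
  110111
  111001
  101001
  111001
Read columns: 111110110100111010000100001111

111110110100111010000100001111


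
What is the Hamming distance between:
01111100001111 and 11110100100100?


XOR: 10001000101011
Count of 1s: 6

6


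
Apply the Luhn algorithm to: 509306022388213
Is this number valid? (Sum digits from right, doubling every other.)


Luhn sum = 57
57 mod 10 = 7

Invalid (Luhn sum mod 10 = 7)


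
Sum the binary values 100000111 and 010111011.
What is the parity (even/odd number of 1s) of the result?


100000111 = 263
010111011 = 187
Sum = 450 = 111000010
1s count = 4

even parity (4 ones in 111000010)


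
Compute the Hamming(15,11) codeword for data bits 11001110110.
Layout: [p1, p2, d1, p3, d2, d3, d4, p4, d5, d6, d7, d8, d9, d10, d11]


Parity bits: p1=1, p2=0, p3=1, p4=1

101110011110110


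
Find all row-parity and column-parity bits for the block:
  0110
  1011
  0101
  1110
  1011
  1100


Row parities: 010110
Column parities: 0001

Row P: 010110, Col P: 0001, Corner: 1


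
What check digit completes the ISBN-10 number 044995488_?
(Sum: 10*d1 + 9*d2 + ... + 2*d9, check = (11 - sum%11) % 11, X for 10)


Weighted sum: 266
266 mod 11 = 2

Check digit: 9


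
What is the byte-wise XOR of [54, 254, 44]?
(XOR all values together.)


XOR chain: 54 ^ 254 ^ 44 = 228

228


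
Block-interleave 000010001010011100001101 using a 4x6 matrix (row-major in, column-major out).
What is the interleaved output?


Matrix:
  000010
  001010
  011100
  001101
Read columns: 000000100111001111000001

000000100111001111000001


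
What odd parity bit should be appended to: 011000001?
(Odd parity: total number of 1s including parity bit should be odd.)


Number of 1s in data: 3
Parity bit: 0

0


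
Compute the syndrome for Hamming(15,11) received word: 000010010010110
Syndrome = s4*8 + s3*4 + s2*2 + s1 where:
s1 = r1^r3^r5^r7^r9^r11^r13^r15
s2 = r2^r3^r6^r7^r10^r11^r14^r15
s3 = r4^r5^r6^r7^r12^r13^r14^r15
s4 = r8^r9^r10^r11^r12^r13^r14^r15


s1=1, s2=0, s3=1, s4=0

Syndrome = 5 (error at position 5)


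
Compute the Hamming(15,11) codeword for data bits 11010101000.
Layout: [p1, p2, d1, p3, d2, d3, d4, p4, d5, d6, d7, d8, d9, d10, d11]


Parity bits: p1=1, p2=1, p3=1, p4=0

111110100101000


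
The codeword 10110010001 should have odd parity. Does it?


Number of 1s: 5

Yes, parity is correct (5 ones)


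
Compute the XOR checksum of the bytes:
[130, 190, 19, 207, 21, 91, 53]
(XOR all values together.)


XOR chain: 130 ^ 190 ^ 19 ^ 207 ^ 21 ^ 91 ^ 53 = 155

155


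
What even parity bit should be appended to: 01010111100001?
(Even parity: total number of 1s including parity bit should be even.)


Number of 1s in data: 7
Parity bit: 1

1


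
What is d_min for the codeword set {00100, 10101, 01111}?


Comparing all pairs, minimum distance: 2
Can detect 1 errors, correct 0 errors

2


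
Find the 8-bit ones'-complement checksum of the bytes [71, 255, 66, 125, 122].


Sum = 639 mod 256 = 127
Complement = 128

128


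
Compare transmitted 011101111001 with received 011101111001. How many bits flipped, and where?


XOR: 000000000000

0 errors (received matches sent)


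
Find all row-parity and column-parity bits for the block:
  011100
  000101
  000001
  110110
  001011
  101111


Row parities: 101011
Column parities: 001010

Row P: 101011, Col P: 001010, Corner: 0


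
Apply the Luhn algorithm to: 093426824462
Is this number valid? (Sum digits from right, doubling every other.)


Luhn sum = 55
55 mod 10 = 5

Invalid (Luhn sum mod 10 = 5)


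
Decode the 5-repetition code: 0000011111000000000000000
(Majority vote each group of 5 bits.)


Groups: 00000, 11111, 00000, 00000, 00000
Majority votes: 01000

01000


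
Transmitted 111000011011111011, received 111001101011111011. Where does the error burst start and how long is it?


XOR: 000001110000000000

Burst at position 5, length 3


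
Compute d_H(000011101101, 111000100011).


XOR: 111011001110
Count of 1s: 8

8


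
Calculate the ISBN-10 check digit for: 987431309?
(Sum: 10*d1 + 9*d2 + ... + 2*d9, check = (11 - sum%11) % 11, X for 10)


Weighted sum: 299
299 mod 11 = 2

Check digit: 9


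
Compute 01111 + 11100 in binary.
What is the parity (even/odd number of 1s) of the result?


01111 = 15
11100 = 28
Sum = 43 = 101011
1s count = 4

even parity (4 ones in 101011)


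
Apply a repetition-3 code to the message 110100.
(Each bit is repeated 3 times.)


Each bit -> 3 copies

111111000111000000


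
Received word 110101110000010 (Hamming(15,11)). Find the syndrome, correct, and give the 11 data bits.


Syndrome = 0: no error detected

Data: 00110000010 (no errors)


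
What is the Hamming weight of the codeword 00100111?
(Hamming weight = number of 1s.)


Counting 1s in 00100111

4


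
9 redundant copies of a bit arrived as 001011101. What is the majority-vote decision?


Ones: 5 out of 9
Threshold: 5

1 (5/9 voted 1)


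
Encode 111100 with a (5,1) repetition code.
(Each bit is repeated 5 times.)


Each bit -> 5 copies

111111111111111111110000000000


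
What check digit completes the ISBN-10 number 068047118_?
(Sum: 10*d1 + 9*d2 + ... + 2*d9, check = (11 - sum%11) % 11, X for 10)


Weighted sum: 200
200 mod 11 = 2

Check digit: 9


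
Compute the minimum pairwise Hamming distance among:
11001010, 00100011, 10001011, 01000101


Comparing all pairs, minimum distance: 2
Can detect 1 errors, correct 0 errors

2


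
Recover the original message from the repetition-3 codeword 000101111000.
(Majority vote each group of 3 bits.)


Groups: 000, 101, 111, 000
Majority votes: 0110

0110


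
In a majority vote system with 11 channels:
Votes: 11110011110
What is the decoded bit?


Ones: 8 out of 11
Threshold: 6

1 (8/11 voted 1)


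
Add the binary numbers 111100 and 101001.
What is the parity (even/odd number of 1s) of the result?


111100 = 60
101001 = 41
Sum = 101 = 1100101
1s count = 4

even parity (4 ones in 1100101)


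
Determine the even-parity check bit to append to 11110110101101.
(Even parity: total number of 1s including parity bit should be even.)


Number of 1s in data: 10
Parity bit: 0

0


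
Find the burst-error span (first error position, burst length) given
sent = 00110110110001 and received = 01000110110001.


XOR: 01110000000000

Burst at position 1, length 3


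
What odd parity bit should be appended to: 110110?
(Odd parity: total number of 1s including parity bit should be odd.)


Number of 1s in data: 4
Parity bit: 1

1


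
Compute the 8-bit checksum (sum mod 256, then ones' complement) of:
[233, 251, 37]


Sum = 521 mod 256 = 9
Complement = 246

246


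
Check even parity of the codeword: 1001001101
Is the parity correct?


Number of 1s: 5

No, parity error (5 ones)


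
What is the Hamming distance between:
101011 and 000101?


XOR: 101110
Count of 1s: 4

4


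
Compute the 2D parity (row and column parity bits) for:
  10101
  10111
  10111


Row parities: 100
Column parities: 10101

Row P: 100, Col P: 10101, Corner: 1


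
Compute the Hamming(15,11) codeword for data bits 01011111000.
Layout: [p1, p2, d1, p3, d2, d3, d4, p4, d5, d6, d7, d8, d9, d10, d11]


Parity bits: p1=0, p2=1, p3=1, p4=0

010110101111000


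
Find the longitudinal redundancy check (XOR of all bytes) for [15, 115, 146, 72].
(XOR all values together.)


XOR chain: 15 ^ 115 ^ 146 ^ 72 = 166

166


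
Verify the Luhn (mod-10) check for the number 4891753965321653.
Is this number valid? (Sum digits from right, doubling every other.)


Luhn sum = 79
79 mod 10 = 9

Invalid (Luhn sum mod 10 = 9)


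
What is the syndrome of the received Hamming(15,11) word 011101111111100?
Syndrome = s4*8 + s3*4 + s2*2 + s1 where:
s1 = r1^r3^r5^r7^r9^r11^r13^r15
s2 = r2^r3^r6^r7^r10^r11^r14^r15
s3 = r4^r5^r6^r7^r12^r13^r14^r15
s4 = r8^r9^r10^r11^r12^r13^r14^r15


s1=1, s2=0, s3=1, s4=0

Syndrome = 5 (error at position 5)


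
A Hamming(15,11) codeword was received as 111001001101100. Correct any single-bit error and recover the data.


Syndrome = 4: error at position 4

Data: 10101101100 (corrected bit 4)


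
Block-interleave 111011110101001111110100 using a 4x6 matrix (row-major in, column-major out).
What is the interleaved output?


Matrix:
  111011
  110101
  001111
  110100
Read columns: 110111011010011110101110

110111011010011110101110


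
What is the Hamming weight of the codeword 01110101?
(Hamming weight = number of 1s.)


Counting 1s in 01110101

5


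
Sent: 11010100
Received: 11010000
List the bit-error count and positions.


XOR: 00000100

1 error(s) at position(s): 5


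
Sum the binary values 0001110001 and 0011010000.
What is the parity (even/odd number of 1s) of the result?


0001110001 = 113
0011010000 = 208
Sum = 321 = 101000001
1s count = 3

odd parity (3 ones in 101000001)


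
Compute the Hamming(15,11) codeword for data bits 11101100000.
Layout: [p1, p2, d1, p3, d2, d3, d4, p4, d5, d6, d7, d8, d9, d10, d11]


Parity bits: p1=1, p2=1, p3=0, p4=0

111011001100000


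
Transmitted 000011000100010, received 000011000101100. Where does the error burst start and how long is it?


XOR: 000000000001110

Burst at position 11, length 3


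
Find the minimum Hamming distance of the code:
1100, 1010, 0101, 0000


Comparing all pairs, minimum distance: 2
Can detect 1 errors, correct 0 errors

2


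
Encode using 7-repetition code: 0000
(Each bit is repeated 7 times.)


Each bit -> 7 copies

0000000000000000000000000000


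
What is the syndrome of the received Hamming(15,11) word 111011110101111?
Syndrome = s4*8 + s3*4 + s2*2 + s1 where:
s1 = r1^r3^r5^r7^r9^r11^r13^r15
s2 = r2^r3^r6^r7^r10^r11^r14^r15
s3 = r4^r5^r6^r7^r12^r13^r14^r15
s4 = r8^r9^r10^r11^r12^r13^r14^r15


s1=0, s2=1, s3=1, s4=0

Syndrome = 6 (error at position 6)


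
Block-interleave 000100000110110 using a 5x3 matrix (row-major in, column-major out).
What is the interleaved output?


Matrix:
  000
  100
  000
  110
  110
Read columns: 010110001100000

010110001100000


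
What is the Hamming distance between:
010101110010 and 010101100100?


XOR: 000000010110
Count of 1s: 3

3


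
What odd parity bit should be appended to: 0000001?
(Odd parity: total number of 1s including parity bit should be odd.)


Number of 1s in data: 1
Parity bit: 0

0


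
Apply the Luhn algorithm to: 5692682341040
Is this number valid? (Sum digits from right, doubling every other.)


Luhn sum = 56
56 mod 10 = 6

Invalid (Luhn sum mod 10 = 6)


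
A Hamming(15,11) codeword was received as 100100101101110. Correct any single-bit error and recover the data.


Syndrome = 14: error at position 14

Data: 00011101100 (corrected bit 14)


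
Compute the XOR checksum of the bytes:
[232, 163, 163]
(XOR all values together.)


XOR chain: 232 ^ 163 ^ 163 = 232

232


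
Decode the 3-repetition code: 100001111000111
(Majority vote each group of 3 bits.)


Groups: 100, 001, 111, 000, 111
Majority votes: 00101

00101


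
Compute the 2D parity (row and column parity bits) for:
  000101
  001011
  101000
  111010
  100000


Row parities: 01001
Column parities: 111100

Row P: 01001, Col P: 111100, Corner: 0


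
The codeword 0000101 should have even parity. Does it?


Number of 1s: 2

Yes, parity is correct (2 ones)


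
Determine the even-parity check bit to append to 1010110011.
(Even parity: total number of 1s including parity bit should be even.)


Number of 1s in data: 6
Parity bit: 0

0


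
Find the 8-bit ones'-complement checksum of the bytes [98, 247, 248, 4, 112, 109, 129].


Sum = 947 mod 256 = 179
Complement = 76

76


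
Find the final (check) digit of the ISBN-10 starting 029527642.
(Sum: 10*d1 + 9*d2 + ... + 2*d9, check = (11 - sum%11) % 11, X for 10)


Weighted sum: 212
212 mod 11 = 3

Check digit: 8


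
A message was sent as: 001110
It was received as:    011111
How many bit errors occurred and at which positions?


XOR: 010001

2 error(s) at position(s): 1, 5


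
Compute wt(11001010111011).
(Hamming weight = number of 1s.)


Counting 1s in 11001010111011

9


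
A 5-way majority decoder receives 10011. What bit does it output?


Ones: 3 out of 5
Threshold: 3

1 (3/5 voted 1)


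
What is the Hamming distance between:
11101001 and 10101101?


XOR: 01000100
Count of 1s: 2

2


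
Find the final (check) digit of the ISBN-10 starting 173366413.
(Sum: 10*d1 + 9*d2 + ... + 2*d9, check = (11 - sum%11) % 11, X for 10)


Weighted sum: 209
209 mod 11 = 0

Check digit: 0


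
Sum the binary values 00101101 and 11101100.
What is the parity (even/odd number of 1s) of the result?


00101101 = 45
11101100 = 236
Sum = 281 = 100011001
1s count = 4

even parity (4 ones in 100011001)


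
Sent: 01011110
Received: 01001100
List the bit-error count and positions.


XOR: 00010010

2 error(s) at position(s): 3, 6


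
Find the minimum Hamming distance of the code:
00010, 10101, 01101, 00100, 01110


Comparing all pairs, minimum distance: 2
Can detect 1 errors, correct 0 errors

2


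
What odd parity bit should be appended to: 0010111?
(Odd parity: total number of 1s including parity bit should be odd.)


Number of 1s in data: 4
Parity bit: 1

1


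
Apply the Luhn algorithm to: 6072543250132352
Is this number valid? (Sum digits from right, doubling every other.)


Luhn sum = 39
39 mod 10 = 9

Invalid (Luhn sum mod 10 = 9)


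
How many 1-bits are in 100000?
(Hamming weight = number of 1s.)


Counting 1s in 100000

1


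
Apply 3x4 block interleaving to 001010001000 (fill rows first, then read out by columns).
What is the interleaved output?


Matrix:
  0010
  1000
  1000
Read columns: 011000100000

011000100000


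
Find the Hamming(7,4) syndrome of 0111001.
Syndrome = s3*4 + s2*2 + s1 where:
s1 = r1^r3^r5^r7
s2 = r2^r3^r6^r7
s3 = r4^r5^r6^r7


s1=0, s2=1, s3=0

Syndrome = 2 (error at position 2)


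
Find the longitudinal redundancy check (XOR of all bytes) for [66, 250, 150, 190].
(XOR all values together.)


XOR chain: 66 ^ 250 ^ 150 ^ 190 = 144

144


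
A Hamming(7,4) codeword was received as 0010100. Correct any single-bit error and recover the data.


Syndrome = 6: error at position 6

Data: 1110 (corrected bit 6)


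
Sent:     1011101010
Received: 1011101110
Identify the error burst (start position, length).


XOR: 0000000100

Burst at position 7, length 1


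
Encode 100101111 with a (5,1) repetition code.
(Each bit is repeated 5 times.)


Each bit -> 5 copies

111110000000000111110000011111111111111111111


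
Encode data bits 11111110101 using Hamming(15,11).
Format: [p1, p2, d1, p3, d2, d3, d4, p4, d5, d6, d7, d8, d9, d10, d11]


Parity bits: p1=1, p2=0, p3=1, p4=1

101111111110101


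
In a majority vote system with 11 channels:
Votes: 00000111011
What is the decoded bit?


Ones: 5 out of 11
Threshold: 6

0 (5/11 voted 1)


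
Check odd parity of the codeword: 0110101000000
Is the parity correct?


Number of 1s: 4

No, parity error (4 ones)


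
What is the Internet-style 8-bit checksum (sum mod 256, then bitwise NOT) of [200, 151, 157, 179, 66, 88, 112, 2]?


Sum = 955 mod 256 = 187
Complement = 68

68


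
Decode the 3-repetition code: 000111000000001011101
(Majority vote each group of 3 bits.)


Groups: 000, 111, 000, 000, 001, 011, 101
Majority votes: 0100011

0100011


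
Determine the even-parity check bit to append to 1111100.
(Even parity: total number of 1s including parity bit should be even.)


Number of 1s in data: 5
Parity bit: 1

1
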